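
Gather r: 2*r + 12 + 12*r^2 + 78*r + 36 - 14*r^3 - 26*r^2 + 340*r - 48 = -14*r^3 - 14*r^2 + 420*r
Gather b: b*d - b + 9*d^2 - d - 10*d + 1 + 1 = b*(d - 1) + 9*d^2 - 11*d + 2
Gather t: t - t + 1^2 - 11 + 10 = 0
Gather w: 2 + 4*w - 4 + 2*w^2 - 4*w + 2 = 2*w^2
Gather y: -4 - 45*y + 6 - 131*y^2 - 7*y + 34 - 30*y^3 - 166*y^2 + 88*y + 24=-30*y^3 - 297*y^2 + 36*y + 60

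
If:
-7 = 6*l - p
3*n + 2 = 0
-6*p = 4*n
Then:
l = -59/54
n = -2/3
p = 4/9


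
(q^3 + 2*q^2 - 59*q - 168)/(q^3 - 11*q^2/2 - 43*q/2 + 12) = 2*(q + 7)/(2*q - 1)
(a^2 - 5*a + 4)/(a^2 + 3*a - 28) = (a - 1)/(a + 7)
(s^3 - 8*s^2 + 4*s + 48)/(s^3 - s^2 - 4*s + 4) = (s^2 - 10*s + 24)/(s^2 - 3*s + 2)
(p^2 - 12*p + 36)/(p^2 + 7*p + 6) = (p^2 - 12*p + 36)/(p^2 + 7*p + 6)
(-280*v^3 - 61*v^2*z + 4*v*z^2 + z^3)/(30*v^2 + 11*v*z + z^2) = (-56*v^2 - v*z + z^2)/(6*v + z)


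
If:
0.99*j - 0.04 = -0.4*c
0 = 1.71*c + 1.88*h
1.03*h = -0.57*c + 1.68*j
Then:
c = 0.22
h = -0.20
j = -0.05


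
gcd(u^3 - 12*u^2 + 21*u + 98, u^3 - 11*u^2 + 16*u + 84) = u^2 - 5*u - 14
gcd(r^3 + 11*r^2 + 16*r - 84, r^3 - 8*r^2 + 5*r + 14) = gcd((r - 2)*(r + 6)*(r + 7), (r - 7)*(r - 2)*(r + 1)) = r - 2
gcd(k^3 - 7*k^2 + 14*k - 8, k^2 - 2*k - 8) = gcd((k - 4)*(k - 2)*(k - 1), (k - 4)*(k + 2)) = k - 4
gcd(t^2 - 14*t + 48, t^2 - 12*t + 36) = t - 6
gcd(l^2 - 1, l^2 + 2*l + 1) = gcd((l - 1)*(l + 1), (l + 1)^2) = l + 1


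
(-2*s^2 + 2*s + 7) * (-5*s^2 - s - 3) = 10*s^4 - 8*s^3 - 31*s^2 - 13*s - 21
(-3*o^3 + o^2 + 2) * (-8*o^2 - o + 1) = 24*o^5 - 5*o^4 - 4*o^3 - 15*o^2 - 2*o + 2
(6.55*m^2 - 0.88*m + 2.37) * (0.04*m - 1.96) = 0.262*m^3 - 12.8732*m^2 + 1.8196*m - 4.6452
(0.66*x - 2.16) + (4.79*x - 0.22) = 5.45*x - 2.38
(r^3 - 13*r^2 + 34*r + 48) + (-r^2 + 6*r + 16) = r^3 - 14*r^2 + 40*r + 64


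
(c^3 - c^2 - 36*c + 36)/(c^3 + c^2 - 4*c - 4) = (c^3 - c^2 - 36*c + 36)/(c^3 + c^2 - 4*c - 4)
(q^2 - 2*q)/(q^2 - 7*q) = (q - 2)/(q - 7)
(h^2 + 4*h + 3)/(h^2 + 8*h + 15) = (h + 1)/(h + 5)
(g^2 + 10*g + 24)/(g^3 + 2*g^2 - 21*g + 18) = (g + 4)/(g^2 - 4*g + 3)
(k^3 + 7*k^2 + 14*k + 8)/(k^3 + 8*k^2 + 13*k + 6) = (k^2 + 6*k + 8)/(k^2 + 7*k + 6)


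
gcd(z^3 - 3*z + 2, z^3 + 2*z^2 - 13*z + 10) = z - 1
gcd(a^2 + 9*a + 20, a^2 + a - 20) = a + 5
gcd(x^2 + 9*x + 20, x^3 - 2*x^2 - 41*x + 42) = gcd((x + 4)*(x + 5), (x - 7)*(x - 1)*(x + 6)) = 1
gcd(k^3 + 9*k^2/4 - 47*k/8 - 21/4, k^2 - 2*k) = k - 2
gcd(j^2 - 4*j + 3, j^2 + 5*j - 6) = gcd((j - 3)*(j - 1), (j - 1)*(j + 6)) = j - 1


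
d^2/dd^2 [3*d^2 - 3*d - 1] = 6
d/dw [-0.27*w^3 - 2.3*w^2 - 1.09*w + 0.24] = -0.81*w^2 - 4.6*w - 1.09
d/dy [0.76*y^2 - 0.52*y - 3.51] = 1.52*y - 0.52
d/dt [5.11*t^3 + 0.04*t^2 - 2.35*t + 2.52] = 15.33*t^2 + 0.08*t - 2.35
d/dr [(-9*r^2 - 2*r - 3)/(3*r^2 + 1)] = 2*(3*r^2 - 1)/(9*r^4 + 6*r^2 + 1)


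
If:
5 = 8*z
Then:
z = 5/8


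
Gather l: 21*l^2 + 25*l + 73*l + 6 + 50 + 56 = 21*l^2 + 98*l + 112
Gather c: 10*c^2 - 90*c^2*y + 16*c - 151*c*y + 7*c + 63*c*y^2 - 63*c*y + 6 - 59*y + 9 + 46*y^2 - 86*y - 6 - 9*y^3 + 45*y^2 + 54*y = c^2*(10 - 90*y) + c*(63*y^2 - 214*y + 23) - 9*y^3 + 91*y^2 - 91*y + 9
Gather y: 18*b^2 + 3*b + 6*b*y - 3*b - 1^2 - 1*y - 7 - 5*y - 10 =18*b^2 + y*(6*b - 6) - 18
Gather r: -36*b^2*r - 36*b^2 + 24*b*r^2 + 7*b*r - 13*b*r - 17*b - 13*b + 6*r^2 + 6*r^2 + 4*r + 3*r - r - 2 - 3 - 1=-36*b^2 - 30*b + r^2*(24*b + 12) + r*(-36*b^2 - 6*b + 6) - 6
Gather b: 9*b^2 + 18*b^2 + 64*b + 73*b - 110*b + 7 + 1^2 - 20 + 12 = 27*b^2 + 27*b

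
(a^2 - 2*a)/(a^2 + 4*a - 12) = a/(a + 6)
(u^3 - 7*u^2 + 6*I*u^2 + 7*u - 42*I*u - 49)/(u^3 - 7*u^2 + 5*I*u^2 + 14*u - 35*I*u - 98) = (u - I)/(u - 2*I)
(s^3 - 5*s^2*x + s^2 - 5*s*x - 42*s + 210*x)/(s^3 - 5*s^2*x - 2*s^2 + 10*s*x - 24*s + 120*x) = (s + 7)/(s + 4)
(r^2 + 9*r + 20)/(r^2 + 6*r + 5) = (r + 4)/(r + 1)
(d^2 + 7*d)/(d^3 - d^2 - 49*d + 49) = d/(d^2 - 8*d + 7)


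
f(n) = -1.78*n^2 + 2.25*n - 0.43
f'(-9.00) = 34.29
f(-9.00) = -164.86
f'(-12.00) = 44.97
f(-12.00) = -283.75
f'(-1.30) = 6.88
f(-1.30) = -6.36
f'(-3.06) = 13.14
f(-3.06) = -23.98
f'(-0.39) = 3.64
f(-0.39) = -1.58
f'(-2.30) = 10.44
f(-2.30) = -15.02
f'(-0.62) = 4.46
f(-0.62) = -2.51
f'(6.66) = -21.46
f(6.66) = -64.40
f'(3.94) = -11.78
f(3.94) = -19.20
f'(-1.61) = 7.98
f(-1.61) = -8.67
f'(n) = 2.25 - 3.56*n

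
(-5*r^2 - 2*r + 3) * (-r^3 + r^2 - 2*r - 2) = 5*r^5 - 3*r^4 + 5*r^3 + 17*r^2 - 2*r - 6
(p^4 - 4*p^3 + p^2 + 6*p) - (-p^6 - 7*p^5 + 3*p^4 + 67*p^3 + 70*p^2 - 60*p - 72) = p^6 + 7*p^5 - 2*p^4 - 71*p^3 - 69*p^2 + 66*p + 72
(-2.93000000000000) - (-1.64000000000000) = -1.29000000000000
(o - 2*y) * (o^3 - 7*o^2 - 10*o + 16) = o^4 - 2*o^3*y - 7*o^3 + 14*o^2*y - 10*o^2 + 20*o*y + 16*o - 32*y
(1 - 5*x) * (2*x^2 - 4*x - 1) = -10*x^3 + 22*x^2 + x - 1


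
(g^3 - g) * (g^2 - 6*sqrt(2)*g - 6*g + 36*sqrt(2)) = g^5 - 6*sqrt(2)*g^4 - 6*g^4 - g^3 + 36*sqrt(2)*g^3 + 6*g^2 + 6*sqrt(2)*g^2 - 36*sqrt(2)*g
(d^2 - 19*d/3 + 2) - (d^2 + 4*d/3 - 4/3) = 10/3 - 23*d/3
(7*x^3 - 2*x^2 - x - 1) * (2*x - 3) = 14*x^4 - 25*x^3 + 4*x^2 + x + 3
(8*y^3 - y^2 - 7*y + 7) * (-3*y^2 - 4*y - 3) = -24*y^5 - 29*y^4 + y^3 + 10*y^2 - 7*y - 21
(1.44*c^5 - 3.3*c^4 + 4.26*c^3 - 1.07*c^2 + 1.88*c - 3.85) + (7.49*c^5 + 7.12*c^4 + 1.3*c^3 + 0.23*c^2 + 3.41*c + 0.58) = 8.93*c^5 + 3.82*c^4 + 5.56*c^3 - 0.84*c^2 + 5.29*c - 3.27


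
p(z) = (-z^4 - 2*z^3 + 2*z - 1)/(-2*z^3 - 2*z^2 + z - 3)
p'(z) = (6*z^2 + 4*z - 1)*(-z^4 - 2*z^3 + 2*z - 1)/(-2*z^3 - 2*z^2 + z - 3)^2 + (-4*z^3 - 6*z^2 + 2)/(-2*z^3 - 2*z^2 + z - 3) = (2*z^6 + 4*z^5 + z^4 + 16*z^3 + 16*z^2 - 4*z - 5)/(4*z^6 + 8*z^5 + 8*z^3 + 13*z^2 - 6*z + 9)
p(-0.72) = 0.49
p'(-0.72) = -0.00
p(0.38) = 0.12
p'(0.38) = -0.36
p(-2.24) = -1.14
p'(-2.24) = -0.84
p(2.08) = 1.22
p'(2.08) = 0.71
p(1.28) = 0.58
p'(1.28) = 0.89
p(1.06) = 0.38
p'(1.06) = 0.86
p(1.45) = 0.73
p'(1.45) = 0.86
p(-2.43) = -1.05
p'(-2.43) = -0.17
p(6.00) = 3.43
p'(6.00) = 0.52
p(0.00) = 0.33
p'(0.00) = -0.56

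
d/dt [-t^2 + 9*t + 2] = 9 - 2*t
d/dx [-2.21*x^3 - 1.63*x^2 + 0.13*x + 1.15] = -6.63*x^2 - 3.26*x + 0.13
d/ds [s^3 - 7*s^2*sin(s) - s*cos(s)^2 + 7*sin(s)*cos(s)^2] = -7*s^2*cos(s) + 3*s^2 - 14*s*sin(s) + s*sin(2*s) + 7*cos(s)/4 - cos(2*s)/2 + 21*cos(3*s)/4 - 1/2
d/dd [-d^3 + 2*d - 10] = 2 - 3*d^2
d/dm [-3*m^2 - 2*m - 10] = -6*m - 2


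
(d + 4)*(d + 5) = d^2 + 9*d + 20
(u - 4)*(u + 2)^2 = u^3 - 12*u - 16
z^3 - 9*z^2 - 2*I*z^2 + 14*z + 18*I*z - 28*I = (z - 7)*(z - 2)*(z - 2*I)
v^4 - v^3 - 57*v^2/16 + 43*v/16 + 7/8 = (v - 2)*(v - 1)*(v + 1/4)*(v + 7/4)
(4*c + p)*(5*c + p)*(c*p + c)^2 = 20*c^4*p^2 + 40*c^4*p + 20*c^4 + 9*c^3*p^3 + 18*c^3*p^2 + 9*c^3*p + c^2*p^4 + 2*c^2*p^3 + c^2*p^2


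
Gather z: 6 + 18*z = 18*z + 6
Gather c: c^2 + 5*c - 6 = c^2 + 5*c - 6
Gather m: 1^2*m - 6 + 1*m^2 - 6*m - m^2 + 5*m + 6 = 0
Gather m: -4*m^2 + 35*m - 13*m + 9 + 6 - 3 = -4*m^2 + 22*m + 12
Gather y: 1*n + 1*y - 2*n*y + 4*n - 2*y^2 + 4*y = 5*n - 2*y^2 + y*(5 - 2*n)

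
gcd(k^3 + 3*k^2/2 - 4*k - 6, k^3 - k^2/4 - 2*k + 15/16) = k + 3/2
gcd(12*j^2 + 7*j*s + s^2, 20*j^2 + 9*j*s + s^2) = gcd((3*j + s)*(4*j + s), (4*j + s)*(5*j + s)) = 4*j + s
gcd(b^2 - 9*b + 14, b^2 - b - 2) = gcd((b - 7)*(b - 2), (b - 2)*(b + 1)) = b - 2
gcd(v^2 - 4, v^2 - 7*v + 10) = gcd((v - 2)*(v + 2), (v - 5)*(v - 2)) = v - 2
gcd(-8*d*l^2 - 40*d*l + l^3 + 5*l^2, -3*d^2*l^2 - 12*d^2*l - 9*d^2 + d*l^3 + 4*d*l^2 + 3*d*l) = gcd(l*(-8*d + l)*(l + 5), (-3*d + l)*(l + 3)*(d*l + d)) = 1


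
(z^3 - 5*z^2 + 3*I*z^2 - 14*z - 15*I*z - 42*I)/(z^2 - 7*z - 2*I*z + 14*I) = (z^2 + z*(2 + 3*I) + 6*I)/(z - 2*I)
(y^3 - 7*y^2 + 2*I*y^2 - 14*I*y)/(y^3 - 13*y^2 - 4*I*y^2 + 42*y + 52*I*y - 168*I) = y*(y + 2*I)/(y^2 - 2*y*(3 + 2*I) + 24*I)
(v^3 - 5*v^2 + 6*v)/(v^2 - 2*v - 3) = v*(v - 2)/(v + 1)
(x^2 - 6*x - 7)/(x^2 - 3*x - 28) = (x + 1)/(x + 4)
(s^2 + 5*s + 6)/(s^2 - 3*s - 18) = (s + 2)/(s - 6)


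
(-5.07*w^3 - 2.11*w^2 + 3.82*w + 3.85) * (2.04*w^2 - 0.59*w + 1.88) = -10.3428*w^5 - 1.3131*w^4 - 0.4939*w^3 + 1.6334*w^2 + 4.9101*w + 7.238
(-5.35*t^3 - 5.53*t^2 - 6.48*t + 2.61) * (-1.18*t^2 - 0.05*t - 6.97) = 6.313*t^5 + 6.7929*t^4 + 45.2124*t^3 + 35.7883*t^2 + 45.0351*t - 18.1917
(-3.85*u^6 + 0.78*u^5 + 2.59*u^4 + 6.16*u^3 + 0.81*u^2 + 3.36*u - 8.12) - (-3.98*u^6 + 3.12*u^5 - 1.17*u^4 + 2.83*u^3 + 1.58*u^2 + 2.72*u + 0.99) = 0.13*u^6 - 2.34*u^5 + 3.76*u^4 + 3.33*u^3 - 0.77*u^2 + 0.64*u - 9.11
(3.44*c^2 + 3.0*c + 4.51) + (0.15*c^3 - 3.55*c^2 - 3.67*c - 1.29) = 0.15*c^3 - 0.11*c^2 - 0.67*c + 3.22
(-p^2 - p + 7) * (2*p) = -2*p^3 - 2*p^2 + 14*p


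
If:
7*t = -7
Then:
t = -1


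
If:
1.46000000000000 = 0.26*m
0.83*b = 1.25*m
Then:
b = 8.46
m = 5.62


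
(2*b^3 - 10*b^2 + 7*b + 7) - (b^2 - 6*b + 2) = 2*b^3 - 11*b^2 + 13*b + 5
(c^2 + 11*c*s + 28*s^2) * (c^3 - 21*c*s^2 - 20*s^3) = c^5 + 11*c^4*s + 7*c^3*s^2 - 251*c^2*s^3 - 808*c*s^4 - 560*s^5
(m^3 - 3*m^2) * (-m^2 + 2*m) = -m^5 + 5*m^4 - 6*m^3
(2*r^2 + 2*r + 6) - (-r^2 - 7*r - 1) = 3*r^2 + 9*r + 7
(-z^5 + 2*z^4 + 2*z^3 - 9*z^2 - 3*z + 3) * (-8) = 8*z^5 - 16*z^4 - 16*z^3 + 72*z^2 + 24*z - 24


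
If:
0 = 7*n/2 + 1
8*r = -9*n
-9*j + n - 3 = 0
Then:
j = -23/63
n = -2/7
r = 9/28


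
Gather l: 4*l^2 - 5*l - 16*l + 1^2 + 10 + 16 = 4*l^2 - 21*l + 27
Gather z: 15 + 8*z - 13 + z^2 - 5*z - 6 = z^2 + 3*z - 4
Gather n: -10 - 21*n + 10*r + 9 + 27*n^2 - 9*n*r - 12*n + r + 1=27*n^2 + n*(-9*r - 33) + 11*r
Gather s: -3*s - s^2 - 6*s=-s^2 - 9*s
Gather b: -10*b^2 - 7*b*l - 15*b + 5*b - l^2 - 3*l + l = -10*b^2 + b*(-7*l - 10) - l^2 - 2*l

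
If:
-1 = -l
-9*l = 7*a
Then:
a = -9/7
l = 1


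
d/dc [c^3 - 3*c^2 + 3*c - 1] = 3*c^2 - 6*c + 3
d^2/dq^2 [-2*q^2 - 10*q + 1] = -4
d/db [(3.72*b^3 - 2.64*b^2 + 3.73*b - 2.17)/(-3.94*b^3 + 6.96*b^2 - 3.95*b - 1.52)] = (7.105427357601e-15*b^5 + 15.4896*b^4 + 0.00440000000000396*b^3 - 58.1454*b^2 + 38.232*b - 14.2411)/(15.5236*b^6 - 54.8448*b^5 + 79.5676*b^4 - 43.0064*b^3 - 5.5559*b^2 + 12.008*b + 2.3104)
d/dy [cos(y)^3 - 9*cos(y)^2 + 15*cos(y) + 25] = 3*(sin(y)^2 + 6*cos(y) - 6)*sin(y)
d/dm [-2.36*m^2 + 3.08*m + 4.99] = 3.08 - 4.72*m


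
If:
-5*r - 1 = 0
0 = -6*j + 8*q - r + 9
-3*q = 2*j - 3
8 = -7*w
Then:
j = 129/85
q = -1/85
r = -1/5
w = -8/7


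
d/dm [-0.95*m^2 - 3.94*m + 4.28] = -1.9*m - 3.94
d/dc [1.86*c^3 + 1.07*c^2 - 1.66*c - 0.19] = 5.58*c^2 + 2.14*c - 1.66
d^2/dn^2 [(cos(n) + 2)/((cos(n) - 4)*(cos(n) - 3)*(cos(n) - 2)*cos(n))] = (-10136*(1 - cos(n)^2)^2/cos(n)^3 + 1620*sin(n)^6/cos(n)^3 - 9*cos(n)^6 + 67*cos(n)^5 + 50*cos(n)^4 - 80*cos(n)^3 + 5390*cos(n)^2 - 7488*tan(n)^2 - 10504 - 5860/cos(n) + 10820/cos(n)^3)/((cos(n) - 4)^3*(cos(n) - 3)^3*(cos(n) - 2)^3)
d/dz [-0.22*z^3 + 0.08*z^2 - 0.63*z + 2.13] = -0.66*z^2 + 0.16*z - 0.63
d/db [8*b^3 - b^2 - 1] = 2*b*(12*b - 1)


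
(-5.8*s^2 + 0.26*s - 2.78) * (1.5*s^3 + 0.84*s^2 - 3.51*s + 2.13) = -8.7*s^5 - 4.482*s^4 + 16.4064*s^3 - 15.6018*s^2 + 10.3116*s - 5.9214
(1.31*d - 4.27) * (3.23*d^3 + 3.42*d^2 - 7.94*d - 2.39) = 4.2313*d^4 - 9.3119*d^3 - 25.0048*d^2 + 30.7729*d + 10.2053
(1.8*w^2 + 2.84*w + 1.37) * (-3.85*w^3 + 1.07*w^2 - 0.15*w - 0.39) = -6.93*w^5 - 9.008*w^4 - 2.5057*w^3 + 0.3379*w^2 - 1.3131*w - 0.5343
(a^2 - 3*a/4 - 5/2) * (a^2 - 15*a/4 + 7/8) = a^4 - 9*a^3/2 + 19*a^2/16 + 279*a/32 - 35/16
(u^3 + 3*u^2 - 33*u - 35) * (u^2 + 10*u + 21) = u^5 + 13*u^4 + 18*u^3 - 302*u^2 - 1043*u - 735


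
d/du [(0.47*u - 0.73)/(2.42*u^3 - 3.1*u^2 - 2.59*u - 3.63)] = (-2.2748*u^3 + 6.7568*u^2 - 4.526*u - 3.5968)/(5.8564*u^6 - 15.004*u^5 - 2.9256*u^4 - 1.5112*u^3 + 29.2141*u^2 + 18.8034*u + 13.1769)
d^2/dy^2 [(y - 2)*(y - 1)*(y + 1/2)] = 6*y - 5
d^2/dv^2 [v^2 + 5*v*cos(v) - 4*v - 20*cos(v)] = -5*v*cos(v) - 10*sin(v) + 20*cos(v) + 2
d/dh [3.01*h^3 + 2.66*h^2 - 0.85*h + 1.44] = 9.03*h^2 + 5.32*h - 0.85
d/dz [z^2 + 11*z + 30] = 2*z + 11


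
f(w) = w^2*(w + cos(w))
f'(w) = w^2*(1 - sin(w)) + 2*w*(w + cos(w)) = w*(-w*sin(w) + 3*w + 2*cos(w))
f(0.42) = 0.24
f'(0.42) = 1.22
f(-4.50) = -95.39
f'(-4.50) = 42.85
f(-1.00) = -0.46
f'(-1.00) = 2.76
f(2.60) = 11.78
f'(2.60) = 12.34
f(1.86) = 5.45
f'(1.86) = 6.00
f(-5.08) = -121.82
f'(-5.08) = 49.69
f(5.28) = 162.19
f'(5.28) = 112.82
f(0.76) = 0.86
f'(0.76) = 2.44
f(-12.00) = -1606.49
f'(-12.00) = 334.48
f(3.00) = 18.09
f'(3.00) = 19.79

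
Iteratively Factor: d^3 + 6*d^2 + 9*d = (d + 3)*(d^2 + 3*d) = (d + 3)^2*(d)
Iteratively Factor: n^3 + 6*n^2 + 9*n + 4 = (n + 1)*(n^2 + 5*n + 4) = (n + 1)^2*(n + 4)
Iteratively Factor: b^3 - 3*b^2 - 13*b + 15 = (b + 3)*(b^2 - 6*b + 5) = (b - 1)*(b + 3)*(b - 5)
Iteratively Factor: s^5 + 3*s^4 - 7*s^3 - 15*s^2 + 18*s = (s - 2)*(s^4 + 5*s^3 + 3*s^2 - 9*s) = (s - 2)*(s - 1)*(s^3 + 6*s^2 + 9*s) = (s - 2)*(s - 1)*(s + 3)*(s^2 + 3*s) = (s - 2)*(s - 1)*(s + 3)^2*(s)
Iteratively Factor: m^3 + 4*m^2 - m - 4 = (m + 1)*(m^2 + 3*m - 4) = (m - 1)*(m + 1)*(m + 4)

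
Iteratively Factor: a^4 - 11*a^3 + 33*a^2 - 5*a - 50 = (a - 5)*(a^3 - 6*a^2 + 3*a + 10) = (a - 5)*(a + 1)*(a^2 - 7*a + 10) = (a - 5)*(a - 2)*(a + 1)*(a - 5)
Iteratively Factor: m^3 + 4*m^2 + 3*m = (m)*(m^2 + 4*m + 3) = m*(m + 1)*(m + 3)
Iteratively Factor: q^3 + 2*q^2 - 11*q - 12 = (q - 3)*(q^2 + 5*q + 4) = (q - 3)*(q + 1)*(q + 4)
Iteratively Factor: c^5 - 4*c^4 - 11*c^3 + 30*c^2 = (c)*(c^4 - 4*c^3 - 11*c^2 + 30*c) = c*(c - 2)*(c^3 - 2*c^2 - 15*c) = c*(c - 5)*(c - 2)*(c^2 + 3*c) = c^2*(c - 5)*(c - 2)*(c + 3)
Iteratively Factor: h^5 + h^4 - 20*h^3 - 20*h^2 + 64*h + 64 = (h - 4)*(h^4 + 5*h^3 - 20*h - 16) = (h - 4)*(h - 2)*(h^3 + 7*h^2 + 14*h + 8) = (h - 4)*(h - 2)*(h + 1)*(h^2 + 6*h + 8) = (h - 4)*(h - 2)*(h + 1)*(h + 2)*(h + 4)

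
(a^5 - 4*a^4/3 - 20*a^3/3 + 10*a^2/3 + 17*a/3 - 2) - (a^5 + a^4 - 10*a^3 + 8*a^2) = -7*a^4/3 + 10*a^3/3 - 14*a^2/3 + 17*a/3 - 2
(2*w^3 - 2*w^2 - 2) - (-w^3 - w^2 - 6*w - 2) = 3*w^3 - w^2 + 6*w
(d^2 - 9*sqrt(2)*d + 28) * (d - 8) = d^3 - 9*sqrt(2)*d^2 - 8*d^2 + 28*d + 72*sqrt(2)*d - 224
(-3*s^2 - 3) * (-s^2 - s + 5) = 3*s^4 + 3*s^3 - 12*s^2 + 3*s - 15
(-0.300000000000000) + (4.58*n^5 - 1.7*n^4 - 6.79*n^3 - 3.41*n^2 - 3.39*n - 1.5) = 4.58*n^5 - 1.7*n^4 - 6.79*n^3 - 3.41*n^2 - 3.39*n - 1.8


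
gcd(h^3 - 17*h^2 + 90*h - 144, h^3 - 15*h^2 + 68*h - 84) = h - 6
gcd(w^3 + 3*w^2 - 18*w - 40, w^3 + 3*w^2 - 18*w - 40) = w^3 + 3*w^2 - 18*w - 40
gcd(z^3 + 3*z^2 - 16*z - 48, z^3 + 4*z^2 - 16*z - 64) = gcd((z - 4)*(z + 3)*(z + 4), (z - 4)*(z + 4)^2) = z^2 - 16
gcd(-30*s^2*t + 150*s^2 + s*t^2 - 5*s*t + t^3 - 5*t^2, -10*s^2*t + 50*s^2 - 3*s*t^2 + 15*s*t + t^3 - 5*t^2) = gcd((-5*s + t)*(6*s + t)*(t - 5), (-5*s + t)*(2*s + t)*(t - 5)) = 5*s*t - 25*s - t^2 + 5*t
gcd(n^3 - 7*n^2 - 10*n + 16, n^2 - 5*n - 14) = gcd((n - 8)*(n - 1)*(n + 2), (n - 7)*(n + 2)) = n + 2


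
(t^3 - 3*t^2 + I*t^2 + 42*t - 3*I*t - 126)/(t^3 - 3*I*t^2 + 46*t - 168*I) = (t - 3)/(t - 4*I)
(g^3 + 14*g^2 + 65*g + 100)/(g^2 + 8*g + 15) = (g^2 + 9*g + 20)/(g + 3)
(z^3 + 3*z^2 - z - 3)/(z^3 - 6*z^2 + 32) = (z^3 + 3*z^2 - z - 3)/(z^3 - 6*z^2 + 32)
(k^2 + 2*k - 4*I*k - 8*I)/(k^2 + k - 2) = (k - 4*I)/(k - 1)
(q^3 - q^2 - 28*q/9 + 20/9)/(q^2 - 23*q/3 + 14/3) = (3*q^2 - q - 10)/(3*(q - 7))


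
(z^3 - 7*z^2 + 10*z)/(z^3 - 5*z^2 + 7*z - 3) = z*(z^2 - 7*z + 10)/(z^3 - 5*z^2 + 7*z - 3)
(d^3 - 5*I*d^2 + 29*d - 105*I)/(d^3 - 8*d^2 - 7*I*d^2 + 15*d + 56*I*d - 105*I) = (d^2 + 2*I*d + 15)/(d^2 - 8*d + 15)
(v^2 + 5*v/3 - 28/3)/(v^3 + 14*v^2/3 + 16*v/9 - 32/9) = 3*(3*v - 7)/(9*v^2 + 6*v - 8)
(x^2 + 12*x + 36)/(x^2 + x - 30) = (x + 6)/(x - 5)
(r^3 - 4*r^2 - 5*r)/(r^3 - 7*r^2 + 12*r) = (r^2 - 4*r - 5)/(r^2 - 7*r + 12)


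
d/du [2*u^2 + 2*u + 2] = 4*u + 2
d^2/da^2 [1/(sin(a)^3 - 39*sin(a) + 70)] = 3*(-3*sin(a)^6 + 30*sin(a)^4 + 210*sin(a)^3 - 585*sin(a)^2 - 1050*sin(a) + 1014)/(sin(a)^3 - 39*sin(a) + 70)^3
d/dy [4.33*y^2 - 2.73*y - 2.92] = 8.66*y - 2.73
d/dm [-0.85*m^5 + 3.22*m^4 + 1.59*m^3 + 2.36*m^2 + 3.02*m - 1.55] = -4.25*m^4 + 12.88*m^3 + 4.77*m^2 + 4.72*m + 3.02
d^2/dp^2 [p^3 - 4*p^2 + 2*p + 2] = 6*p - 8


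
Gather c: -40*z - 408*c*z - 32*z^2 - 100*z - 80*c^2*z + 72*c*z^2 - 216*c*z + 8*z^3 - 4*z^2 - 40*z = -80*c^2*z + c*(72*z^2 - 624*z) + 8*z^3 - 36*z^2 - 180*z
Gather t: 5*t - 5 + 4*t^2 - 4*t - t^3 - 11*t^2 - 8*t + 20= -t^3 - 7*t^2 - 7*t + 15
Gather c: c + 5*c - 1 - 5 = 6*c - 6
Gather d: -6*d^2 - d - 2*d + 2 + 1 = -6*d^2 - 3*d + 3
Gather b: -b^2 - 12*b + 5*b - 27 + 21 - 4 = -b^2 - 7*b - 10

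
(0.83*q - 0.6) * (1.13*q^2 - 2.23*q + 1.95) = 0.9379*q^3 - 2.5289*q^2 + 2.9565*q - 1.17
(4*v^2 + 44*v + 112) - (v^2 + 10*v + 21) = 3*v^2 + 34*v + 91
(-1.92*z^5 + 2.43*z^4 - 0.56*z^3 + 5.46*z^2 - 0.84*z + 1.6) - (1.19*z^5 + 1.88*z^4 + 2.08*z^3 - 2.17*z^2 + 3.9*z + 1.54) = -3.11*z^5 + 0.55*z^4 - 2.64*z^3 + 7.63*z^2 - 4.74*z + 0.0600000000000001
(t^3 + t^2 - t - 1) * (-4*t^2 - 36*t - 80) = -4*t^5 - 40*t^4 - 112*t^3 - 40*t^2 + 116*t + 80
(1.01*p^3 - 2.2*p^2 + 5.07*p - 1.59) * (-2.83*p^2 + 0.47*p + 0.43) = -2.8583*p^5 + 6.7007*p^4 - 14.9478*p^3 + 5.9366*p^2 + 1.4328*p - 0.6837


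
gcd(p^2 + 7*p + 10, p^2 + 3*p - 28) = 1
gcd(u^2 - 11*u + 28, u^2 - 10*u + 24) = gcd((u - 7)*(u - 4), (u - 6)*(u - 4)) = u - 4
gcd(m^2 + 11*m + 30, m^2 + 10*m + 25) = m + 5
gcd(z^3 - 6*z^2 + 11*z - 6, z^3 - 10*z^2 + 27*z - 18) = z^2 - 4*z + 3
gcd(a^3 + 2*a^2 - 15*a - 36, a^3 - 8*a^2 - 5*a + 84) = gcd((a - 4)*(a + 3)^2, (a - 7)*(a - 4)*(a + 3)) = a^2 - a - 12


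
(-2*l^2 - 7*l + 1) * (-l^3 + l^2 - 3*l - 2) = 2*l^5 + 5*l^4 - 2*l^3 + 26*l^2 + 11*l - 2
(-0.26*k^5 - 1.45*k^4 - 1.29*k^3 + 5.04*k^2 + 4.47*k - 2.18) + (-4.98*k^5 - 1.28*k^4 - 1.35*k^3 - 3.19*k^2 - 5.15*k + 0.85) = -5.24*k^5 - 2.73*k^4 - 2.64*k^3 + 1.85*k^2 - 0.680000000000001*k - 1.33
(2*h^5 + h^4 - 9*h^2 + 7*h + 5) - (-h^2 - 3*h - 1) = 2*h^5 + h^4 - 8*h^2 + 10*h + 6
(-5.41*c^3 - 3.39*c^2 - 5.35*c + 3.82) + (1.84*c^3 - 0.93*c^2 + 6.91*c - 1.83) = -3.57*c^3 - 4.32*c^2 + 1.56*c + 1.99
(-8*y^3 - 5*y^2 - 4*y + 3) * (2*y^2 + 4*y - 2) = -16*y^5 - 42*y^4 - 12*y^3 + 20*y - 6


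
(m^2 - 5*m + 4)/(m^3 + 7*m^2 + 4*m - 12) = (m - 4)/(m^2 + 8*m + 12)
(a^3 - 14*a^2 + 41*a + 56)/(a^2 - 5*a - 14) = (a^2 - 7*a - 8)/(a + 2)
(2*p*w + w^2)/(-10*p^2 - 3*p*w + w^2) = -w/(5*p - w)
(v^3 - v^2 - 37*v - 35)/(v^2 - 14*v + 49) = (v^2 + 6*v + 5)/(v - 7)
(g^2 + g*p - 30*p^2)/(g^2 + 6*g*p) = (g - 5*p)/g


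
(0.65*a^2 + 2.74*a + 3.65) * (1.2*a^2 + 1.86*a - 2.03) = 0.78*a^4 + 4.497*a^3 + 8.1569*a^2 + 1.2268*a - 7.4095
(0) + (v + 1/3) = v + 1/3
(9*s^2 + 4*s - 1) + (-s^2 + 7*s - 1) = 8*s^2 + 11*s - 2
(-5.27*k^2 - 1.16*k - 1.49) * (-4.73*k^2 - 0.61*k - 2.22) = 24.9271*k^4 + 8.7015*k^3 + 19.4547*k^2 + 3.4841*k + 3.3078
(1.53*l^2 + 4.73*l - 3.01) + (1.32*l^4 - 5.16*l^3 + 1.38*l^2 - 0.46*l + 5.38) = 1.32*l^4 - 5.16*l^3 + 2.91*l^2 + 4.27*l + 2.37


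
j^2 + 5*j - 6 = (j - 1)*(j + 6)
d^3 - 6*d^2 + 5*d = d*(d - 5)*(d - 1)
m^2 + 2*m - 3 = (m - 1)*(m + 3)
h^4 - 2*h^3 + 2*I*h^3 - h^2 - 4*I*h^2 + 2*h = h*(h - 2)*(h + I)^2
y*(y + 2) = y^2 + 2*y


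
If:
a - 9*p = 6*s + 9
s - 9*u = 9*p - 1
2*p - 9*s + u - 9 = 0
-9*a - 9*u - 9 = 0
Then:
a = -1011/695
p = -64/139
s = -731/695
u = 316/695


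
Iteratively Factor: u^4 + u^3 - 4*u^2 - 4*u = (u + 2)*(u^3 - u^2 - 2*u) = (u + 1)*(u + 2)*(u^2 - 2*u) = (u - 2)*(u + 1)*(u + 2)*(u)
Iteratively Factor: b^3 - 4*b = (b + 2)*(b^2 - 2*b) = (b - 2)*(b + 2)*(b)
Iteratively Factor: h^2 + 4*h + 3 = (h + 3)*(h + 1)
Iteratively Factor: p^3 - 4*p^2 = (p)*(p^2 - 4*p) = p*(p - 4)*(p)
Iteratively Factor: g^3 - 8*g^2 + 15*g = (g - 5)*(g^2 - 3*g) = g*(g - 5)*(g - 3)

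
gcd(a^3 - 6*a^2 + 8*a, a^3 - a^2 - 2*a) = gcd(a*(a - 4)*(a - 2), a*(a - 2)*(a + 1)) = a^2 - 2*a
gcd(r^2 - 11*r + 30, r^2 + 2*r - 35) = r - 5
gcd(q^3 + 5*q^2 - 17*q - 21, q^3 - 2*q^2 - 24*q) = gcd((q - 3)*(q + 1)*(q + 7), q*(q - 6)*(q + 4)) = 1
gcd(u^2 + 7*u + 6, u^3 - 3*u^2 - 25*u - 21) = u + 1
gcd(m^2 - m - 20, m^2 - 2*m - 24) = m + 4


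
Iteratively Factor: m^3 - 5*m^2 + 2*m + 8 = (m - 4)*(m^2 - m - 2) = (m - 4)*(m + 1)*(m - 2)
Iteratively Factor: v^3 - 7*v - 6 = (v + 1)*(v^2 - v - 6) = (v + 1)*(v + 2)*(v - 3)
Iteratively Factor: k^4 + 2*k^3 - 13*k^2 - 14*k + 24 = (k + 4)*(k^3 - 2*k^2 - 5*k + 6) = (k - 1)*(k + 4)*(k^2 - k - 6) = (k - 1)*(k + 2)*(k + 4)*(k - 3)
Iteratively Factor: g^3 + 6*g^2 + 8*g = (g + 4)*(g^2 + 2*g) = g*(g + 4)*(g + 2)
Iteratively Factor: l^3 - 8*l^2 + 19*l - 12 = (l - 1)*(l^2 - 7*l + 12) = (l - 3)*(l - 1)*(l - 4)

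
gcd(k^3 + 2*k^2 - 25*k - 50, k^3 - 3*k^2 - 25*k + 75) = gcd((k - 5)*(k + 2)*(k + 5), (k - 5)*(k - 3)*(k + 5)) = k^2 - 25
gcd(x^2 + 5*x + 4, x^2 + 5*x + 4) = x^2 + 5*x + 4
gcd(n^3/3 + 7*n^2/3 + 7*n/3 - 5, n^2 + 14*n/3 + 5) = n + 3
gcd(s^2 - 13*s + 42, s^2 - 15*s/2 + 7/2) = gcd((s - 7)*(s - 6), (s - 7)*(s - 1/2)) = s - 7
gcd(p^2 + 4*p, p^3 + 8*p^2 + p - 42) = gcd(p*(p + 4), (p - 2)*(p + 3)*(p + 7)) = 1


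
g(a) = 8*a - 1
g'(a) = 8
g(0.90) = 6.20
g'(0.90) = 8.00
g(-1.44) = -12.52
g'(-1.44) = 8.00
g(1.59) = 11.72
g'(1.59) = 8.00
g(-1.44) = -12.52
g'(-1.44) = 8.00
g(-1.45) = -12.60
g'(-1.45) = 8.00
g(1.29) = 9.32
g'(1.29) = 8.00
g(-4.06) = -33.48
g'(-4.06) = 8.00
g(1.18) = 8.44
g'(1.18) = 8.00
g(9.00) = 71.00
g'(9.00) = 8.00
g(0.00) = -1.00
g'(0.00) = 8.00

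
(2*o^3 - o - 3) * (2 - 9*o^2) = -18*o^5 + 13*o^3 + 27*o^2 - 2*o - 6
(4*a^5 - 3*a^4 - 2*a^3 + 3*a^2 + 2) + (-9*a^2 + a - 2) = 4*a^5 - 3*a^4 - 2*a^3 - 6*a^2 + a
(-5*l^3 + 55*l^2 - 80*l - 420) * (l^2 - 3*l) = -5*l^5 + 70*l^4 - 245*l^3 - 180*l^2 + 1260*l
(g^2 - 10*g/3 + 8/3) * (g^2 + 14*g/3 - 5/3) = g^4 + 4*g^3/3 - 131*g^2/9 + 18*g - 40/9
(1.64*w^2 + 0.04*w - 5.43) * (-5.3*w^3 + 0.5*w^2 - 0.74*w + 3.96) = -8.692*w^5 + 0.608*w^4 + 27.5854*w^3 + 3.7498*w^2 + 4.1766*w - 21.5028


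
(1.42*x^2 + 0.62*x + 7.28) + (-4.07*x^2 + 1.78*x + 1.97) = -2.65*x^2 + 2.4*x + 9.25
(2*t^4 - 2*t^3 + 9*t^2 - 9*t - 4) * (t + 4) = 2*t^5 + 6*t^4 + t^3 + 27*t^2 - 40*t - 16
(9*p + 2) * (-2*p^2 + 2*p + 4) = -18*p^3 + 14*p^2 + 40*p + 8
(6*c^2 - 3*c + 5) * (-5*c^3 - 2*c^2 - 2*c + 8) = -30*c^5 + 3*c^4 - 31*c^3 + 44*c^2 - 34*c + 40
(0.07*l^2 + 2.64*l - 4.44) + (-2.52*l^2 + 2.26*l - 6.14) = -2.45*l^2 + 4.9*l - 10.58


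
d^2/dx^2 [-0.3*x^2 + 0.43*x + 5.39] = -0.600000000000000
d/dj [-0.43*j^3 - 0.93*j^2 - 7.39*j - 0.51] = -1.29*j^2 - 1.86*j - 7.39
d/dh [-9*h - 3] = -9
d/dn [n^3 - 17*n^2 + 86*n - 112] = 3*n^2 - 34*n + 86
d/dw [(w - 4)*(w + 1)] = 2*w - 3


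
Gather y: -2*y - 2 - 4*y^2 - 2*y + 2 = -4*y^2 - 4*y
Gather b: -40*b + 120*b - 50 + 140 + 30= 80*b + 120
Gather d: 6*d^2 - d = 6*d^2 - d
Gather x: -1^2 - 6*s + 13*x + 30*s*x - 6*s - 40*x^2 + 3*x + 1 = -12*s - 40*x^2 + x*(30*s + 16)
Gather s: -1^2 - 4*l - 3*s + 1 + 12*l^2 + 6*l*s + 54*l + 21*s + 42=12*l^2 + 50*l + s*(6*l + 18) + 42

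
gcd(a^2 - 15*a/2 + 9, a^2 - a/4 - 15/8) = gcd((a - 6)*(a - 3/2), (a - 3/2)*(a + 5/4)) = a - 3/2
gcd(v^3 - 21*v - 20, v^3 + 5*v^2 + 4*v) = v^2 + 5*v + 4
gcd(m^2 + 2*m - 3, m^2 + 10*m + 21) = m + 3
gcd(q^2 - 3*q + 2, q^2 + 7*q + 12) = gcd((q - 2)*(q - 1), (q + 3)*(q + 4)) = 1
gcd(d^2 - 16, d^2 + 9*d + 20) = d + 4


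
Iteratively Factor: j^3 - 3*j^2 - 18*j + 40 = (j + 4)*(j^2 - 7*j + 10) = (j - 2)*(j + 4)*(j - 5)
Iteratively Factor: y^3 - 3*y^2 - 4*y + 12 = (y - 3)*(y^2 - 4) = (y - 3)*(y + 2)*(y - 2)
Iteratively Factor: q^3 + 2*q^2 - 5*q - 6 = (q + 1)*(q^2 + q - 6) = (q - 2)*(q + 1)*(q + 3)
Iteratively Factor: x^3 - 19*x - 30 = (x + 2)*(x^2 - 2*x - 15) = (x + 2)*(x + 3)*(x - 5)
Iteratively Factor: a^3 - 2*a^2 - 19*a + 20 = (a - 1)*(a^2 - a - 20) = (a - 5)*(a - 1)*(a + 4)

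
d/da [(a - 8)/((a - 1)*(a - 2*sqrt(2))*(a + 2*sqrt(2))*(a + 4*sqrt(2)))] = ((8 - a)*(a - 1)*(a - 2*sqrt(2))*(a + 2*sqrt(2)) + (8 - a)*(a - 1)*(a - 2*sqrt(2))*(a + 4*sqrt(2)) + (8 - a)*(a - 1)*(a + 2*sqrt(2))*(a + 4*sqrt(2)) + (8 - a)*(a - 2*sqrt(2))*(a + 2*sqrt(2))*(a + 4*sqrt(2)) + (a - 1)*(a - 2*sqrt(2))*(a + 2*sqrt(2))*(a + 4*sqrt(2)))/((a - 1)^2*(a - 2*sqrt(2))^2*(a + 2*sqrt(2))^2*(a + 4*sqrt(2))^2)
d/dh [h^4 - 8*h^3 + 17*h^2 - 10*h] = 4*h^3 - 24*h^2 + 34*h - 10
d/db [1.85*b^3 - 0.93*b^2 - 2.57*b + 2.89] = 5.55*b^2 - 1.86*b - 2.57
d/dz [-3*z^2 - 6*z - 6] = -6*z - 6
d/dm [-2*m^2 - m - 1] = -4*m - 1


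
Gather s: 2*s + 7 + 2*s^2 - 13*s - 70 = 2*s^2 - 11*s - 63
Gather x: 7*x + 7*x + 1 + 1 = 14*x + 2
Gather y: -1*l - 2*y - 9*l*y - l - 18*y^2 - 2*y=-2*l - 18*y^2 + y*(-9*l - 4)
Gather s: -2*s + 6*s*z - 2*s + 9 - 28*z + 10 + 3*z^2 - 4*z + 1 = s*(6*z - 4) + 3*z^2 - 32*z + 20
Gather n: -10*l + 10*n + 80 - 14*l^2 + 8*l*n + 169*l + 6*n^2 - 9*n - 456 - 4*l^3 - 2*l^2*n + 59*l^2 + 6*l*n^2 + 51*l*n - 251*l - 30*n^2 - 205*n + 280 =-4*l^3 + 45*l^2 - 92*l + n^2*(6*l - 24) + n*(-2*l^2 + 59*l - 204) - 96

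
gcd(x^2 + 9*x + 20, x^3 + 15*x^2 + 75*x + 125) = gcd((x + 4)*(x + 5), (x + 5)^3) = x + 5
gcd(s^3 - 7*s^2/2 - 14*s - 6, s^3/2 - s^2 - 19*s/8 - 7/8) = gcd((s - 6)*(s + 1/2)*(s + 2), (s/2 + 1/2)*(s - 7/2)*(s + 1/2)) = s + 1/2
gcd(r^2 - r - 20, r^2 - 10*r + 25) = r - 5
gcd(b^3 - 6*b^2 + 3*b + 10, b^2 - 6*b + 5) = b - 5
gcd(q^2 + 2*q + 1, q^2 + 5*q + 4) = q + 1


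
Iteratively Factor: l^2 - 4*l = (l)*(l - 4)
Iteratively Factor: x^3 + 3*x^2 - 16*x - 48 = (x + 3)*(x^2 - 16) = (x + 3)*(x + 4)*(x - 4)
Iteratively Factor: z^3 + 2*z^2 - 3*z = (z - 1)*(z^2 + 3*z) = z*(z - 1)*(z + 3)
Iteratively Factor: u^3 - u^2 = (u)*(u^2 - u) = u^2*(u - 1)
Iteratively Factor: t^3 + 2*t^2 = (t + 2)*(t^2) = t*(t + 2)*(t)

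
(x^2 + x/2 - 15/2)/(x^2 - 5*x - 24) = (x - 5/2)/(x - 8)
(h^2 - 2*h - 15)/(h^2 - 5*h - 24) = (h - 5)/(h - 8)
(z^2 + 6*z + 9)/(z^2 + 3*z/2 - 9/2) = 2*(z + 3)/(2*z - 3)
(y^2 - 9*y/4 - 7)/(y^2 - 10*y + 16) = (y^2 - 9*y/4 - 7)/(y^2 - 10*y + 16)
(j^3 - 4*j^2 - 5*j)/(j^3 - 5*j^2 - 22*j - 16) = j*(j - 5)/(j^2 - 6*j - 16)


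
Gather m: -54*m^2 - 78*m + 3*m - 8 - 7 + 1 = -54*m^2 - 75*m - 14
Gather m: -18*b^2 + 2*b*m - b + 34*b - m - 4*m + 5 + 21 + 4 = -18*b^2 + 33*b + m*(2*b - 5) + 30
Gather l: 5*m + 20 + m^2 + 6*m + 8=m^2 + 11*m + 28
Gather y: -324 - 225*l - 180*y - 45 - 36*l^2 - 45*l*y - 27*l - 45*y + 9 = -36*l^2 - 252*l + y*(-45*l - 225) - 360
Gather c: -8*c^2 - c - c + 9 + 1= -8*c^2 - 2*c + 10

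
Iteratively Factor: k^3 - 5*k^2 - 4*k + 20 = (k - 5)*(k^2 - 4) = (k - 5)*(k + 2)*(k - 2)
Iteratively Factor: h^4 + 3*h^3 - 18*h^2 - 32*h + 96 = (h + 4)*(h^3 - h^2 - 14*h + 24) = (h - 3)*(h + 4)*(h^2 + 2*h - 8) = (h - 3)*(h - 2)*(h + 4)*(h + 4)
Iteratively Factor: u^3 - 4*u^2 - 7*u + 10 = (u - 1)*(u^2 - 3*u - 10) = (u - 1)*(u + 2)*(u - 5)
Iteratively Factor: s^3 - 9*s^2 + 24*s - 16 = (s - 4)*(s^2 - 5*s + 4) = (s - 4)*(s - 1)*(s - 4)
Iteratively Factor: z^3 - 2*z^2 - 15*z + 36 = (z + 4)*(z^2 - 6*z + 9) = (z - 3)*(z + 4)*(z - 3)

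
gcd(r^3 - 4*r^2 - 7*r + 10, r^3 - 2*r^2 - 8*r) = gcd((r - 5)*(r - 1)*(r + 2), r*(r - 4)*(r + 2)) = r + 2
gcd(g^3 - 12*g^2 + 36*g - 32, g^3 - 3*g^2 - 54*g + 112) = g^2 - 10*g + 16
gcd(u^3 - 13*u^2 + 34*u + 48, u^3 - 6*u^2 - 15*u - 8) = u^2 - 7*u - 8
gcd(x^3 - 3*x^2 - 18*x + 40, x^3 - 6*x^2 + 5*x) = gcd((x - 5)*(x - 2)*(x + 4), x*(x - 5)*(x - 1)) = x - 5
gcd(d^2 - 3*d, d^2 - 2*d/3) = d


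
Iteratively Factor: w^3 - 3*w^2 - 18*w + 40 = (w - 2)*(w^2 - w - 20) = (w - 5)*(w - 2)*(w + 4)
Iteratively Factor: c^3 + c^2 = (c)*(c^2 + c) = c*(c + 1)*(c)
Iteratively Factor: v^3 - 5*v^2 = (v)*(v^2 - 5*v) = v^2*(v - 5)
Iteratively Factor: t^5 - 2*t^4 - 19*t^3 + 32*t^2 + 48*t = (t - 3)*(t^4 + t^3 - 16*t^2 - 16*t) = (t - 3)*(t + 4)*(t^3 - 3*t^2 - 4*t) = (t - 3)*(t + 1)*(t + 4)*(t^2 - 4*t) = t*(t - 3)*(t + 1)*(t + 4)*(t - 4)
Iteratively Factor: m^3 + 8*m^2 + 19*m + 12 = (m + 1)*(m^2 + 7*m + 12) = (m + 1)*(m + 3)*(m + 4)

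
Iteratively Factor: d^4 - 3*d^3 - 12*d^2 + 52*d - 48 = (d - 3)*(d^3 - 12*d + 16) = (d - 3)*(d + 4)*(d^2 - 4*d + 4) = (d - 3)*(d - 2)*(d + 4)*(d - 2)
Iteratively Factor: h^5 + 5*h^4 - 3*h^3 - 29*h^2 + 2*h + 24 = (h + 3)*(h^4 + 2*h^3 - 9*h^2 - 2*h + 8) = (h - 1)*(h + 3)*(h^3 + 3*h^2 - 6*h - 8) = (h - 1)*(h + 3)*(h + 4)*(h^2 - h - 2) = (h - 2)*(h - 1)*(h + 3)*(h + 4)*(h + 1)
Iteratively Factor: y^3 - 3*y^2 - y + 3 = (y - 1)*(y^2 - 2*y - 3) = (y - 3)*(y - 1)*(y + 1)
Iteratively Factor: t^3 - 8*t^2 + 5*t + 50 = (t + 2)*(t^2 - 10*t + 25) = (t - 5)*(t + 2)*(t - 5)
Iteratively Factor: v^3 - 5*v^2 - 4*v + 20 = (v + 2)*(v^2 - 7*v + 10) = (v - 5)*(v + 2)*(v - 2)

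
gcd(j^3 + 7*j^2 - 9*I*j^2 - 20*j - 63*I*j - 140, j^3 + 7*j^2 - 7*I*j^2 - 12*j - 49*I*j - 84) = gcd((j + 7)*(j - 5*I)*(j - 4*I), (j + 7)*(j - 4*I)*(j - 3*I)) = j^2 + j*(7 - 4*I) - 28*I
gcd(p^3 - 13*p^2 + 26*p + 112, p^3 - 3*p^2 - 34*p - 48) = p^2 - 6*p - 16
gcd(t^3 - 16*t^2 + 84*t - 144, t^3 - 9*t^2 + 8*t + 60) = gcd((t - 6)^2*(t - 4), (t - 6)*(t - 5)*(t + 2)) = t - 6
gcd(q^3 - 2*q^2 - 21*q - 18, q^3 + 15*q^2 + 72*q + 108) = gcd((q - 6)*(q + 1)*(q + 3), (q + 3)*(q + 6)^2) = q + 3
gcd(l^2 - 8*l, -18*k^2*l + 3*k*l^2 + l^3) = l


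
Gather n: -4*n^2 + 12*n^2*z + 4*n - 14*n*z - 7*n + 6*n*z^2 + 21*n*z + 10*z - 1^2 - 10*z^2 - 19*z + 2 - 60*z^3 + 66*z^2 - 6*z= n^2*(12*z - 4) + n*(6*z^2 + 7*z - 3) - 60*z^3 + 56*z^2 - 15*z + 1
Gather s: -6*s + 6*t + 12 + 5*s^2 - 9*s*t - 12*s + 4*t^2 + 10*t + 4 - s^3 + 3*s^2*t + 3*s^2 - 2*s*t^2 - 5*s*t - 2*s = -s^3 + s^2*(3*t + 8) + s*(-2*t^2 - 14*t - 20) + 4*t^2 + 16*t + 16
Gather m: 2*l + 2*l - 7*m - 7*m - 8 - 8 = 4*l - 14*m - 16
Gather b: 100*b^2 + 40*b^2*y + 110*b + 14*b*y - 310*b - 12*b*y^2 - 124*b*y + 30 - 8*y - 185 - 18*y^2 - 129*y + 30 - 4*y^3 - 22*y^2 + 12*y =b^2*(40*y + 100) + b*(-12*y^2 - 110*y - 200) - 4*y^3 - 40*y^2 - 125*y - 125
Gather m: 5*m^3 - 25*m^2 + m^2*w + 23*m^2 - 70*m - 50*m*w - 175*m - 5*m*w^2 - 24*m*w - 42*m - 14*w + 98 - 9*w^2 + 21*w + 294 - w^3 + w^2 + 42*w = 5*m^3 + m^2*(w - 2) + m*(-5*w^2 - 74*w - 287) - w^3 - 8*w^2 + 49*w + 392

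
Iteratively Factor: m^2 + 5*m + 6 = (m + 2)*(m + 3)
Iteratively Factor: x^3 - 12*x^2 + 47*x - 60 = (x - 4)*(x^2 - 8*x + 15) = (x - 4)*(x - 3)*(x - 5)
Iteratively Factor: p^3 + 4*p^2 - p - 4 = (p + 1)*(p^2 + 3*p - 4) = (p + 1)*(p + 4)*(p - 1)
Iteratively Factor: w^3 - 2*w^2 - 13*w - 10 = (w + 1)*(w^2 - 3*w - 10) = (w + 1)*(w + 2)*(w - 5)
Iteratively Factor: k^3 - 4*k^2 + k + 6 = (k - 2)*(k^2 - 2*k - 3) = (k - 3)*(k - 2)*(k + 1)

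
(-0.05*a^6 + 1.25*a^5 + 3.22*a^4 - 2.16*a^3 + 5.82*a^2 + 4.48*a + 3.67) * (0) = 0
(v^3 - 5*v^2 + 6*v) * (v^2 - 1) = v^5 - 5*v^4 + 5*v^3 + 5*v^2 - 6*v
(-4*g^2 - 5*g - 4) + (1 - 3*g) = -4*g^2 - 8*g - 3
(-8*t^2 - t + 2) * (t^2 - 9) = -8*t^4 - t^3 + 74*t^2 + 9*t - 18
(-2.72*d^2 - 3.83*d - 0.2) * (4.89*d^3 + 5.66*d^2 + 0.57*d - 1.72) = -13.3008*d^5 - 34.1239*d^4 - 24.2062*d^3 + 1.3633*d^2 + 6.4736*d + 0.344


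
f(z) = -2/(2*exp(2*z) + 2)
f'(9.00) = 0.00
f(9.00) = 0.00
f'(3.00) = 0.00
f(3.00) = 0.00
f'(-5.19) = 0.00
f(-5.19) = -1.00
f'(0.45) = 0.41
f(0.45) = -0.29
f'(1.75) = 0.06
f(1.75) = -0.03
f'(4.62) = 0.00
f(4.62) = -0.00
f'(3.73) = 0.00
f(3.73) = -0.00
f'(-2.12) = 0.03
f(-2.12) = -0.99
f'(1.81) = 0.05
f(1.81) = -0.03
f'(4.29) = 0.00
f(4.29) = -0.00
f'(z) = 8*exp(2*z)/(2*exp(2*z) + 2)^2 = 1/(2*cosh(z)^2)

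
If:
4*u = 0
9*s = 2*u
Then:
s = 0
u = 0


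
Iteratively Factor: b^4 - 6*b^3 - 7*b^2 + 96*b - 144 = (b + 4)*(b^3 - 10*b^2 + 33*b - 36) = (b - 3)*(b + 4)*(b^2 - 7*b + 12) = (b - 3)^2*(b + 4)*(b - 4)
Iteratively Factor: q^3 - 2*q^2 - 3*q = (q)*(q^2 - 2*q - 3) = q*(q + 1)*(q - 3)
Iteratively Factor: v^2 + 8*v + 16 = (v + 4)*(v + 4)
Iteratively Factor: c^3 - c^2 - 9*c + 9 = (c - 1)*(c^2 - 9) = (c - 3)*(c - 1)*(c + 3)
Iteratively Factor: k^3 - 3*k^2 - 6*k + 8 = (k + 2)*(k^2 - 5*k + 4) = (k - 4)*(k + 2)*(k - 1)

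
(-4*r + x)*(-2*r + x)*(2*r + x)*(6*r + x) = 96*r^4 - 8*r^3*x - 28*r^2*x^2 + 2*r*x^3 + x^4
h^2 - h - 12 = (h - 4)*(h + 3)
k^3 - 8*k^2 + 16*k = k*(k - 4)^2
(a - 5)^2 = a^2 - 10*a + 25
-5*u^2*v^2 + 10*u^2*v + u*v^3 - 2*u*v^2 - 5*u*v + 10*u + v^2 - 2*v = (-5*u + v)*(v - 2)*(u*v + 1)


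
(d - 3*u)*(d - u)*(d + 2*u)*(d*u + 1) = d^4*u - 2*d^3*u^2 + d^3 - 5*d^2*u^3 - 2*d^2*u + 6*d*u^4 - 5*d*u^2 + 6*u^3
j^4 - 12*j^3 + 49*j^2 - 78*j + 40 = (j - 5)*(j - 4)*(j - 2)*(j - 1)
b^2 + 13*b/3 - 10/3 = (b - 2/3)*(b + 5)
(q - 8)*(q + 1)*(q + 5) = q^3 - 2*q^2 - 43*q - 40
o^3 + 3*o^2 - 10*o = o*(o - 2)*(o + 5)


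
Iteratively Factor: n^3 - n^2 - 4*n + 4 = (n - 2)*(n^2 + n - 2) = (n - 2)*(n + 2)*(n - 1)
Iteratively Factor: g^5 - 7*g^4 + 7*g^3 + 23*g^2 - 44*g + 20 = (g - 1)*(g^4 - 6*g^3 + g^2 + 24*g - 20) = (g - 1)^2*(g^3 - 5*g^2 - 4*g + 20) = (g - 1)^2*(g + 2)*(g^2 - 7*g + 10) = (g - 2)*(g - 1)^2*(g + 2)*(g - 5)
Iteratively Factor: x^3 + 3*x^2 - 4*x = (x)*(x^2 + 3*x - 4) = x*(x - 1)*(x + 4)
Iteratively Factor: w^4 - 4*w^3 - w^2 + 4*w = (w)*(w^3 - 4*w^2 - w + 4) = w*(w - 1)*(w^2 - 3*w - 4) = w*(w - 4)*(w - 1)*(w + 1)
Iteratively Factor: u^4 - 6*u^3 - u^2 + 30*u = (u - 5)*(u^3 - u^2 - 6*u) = (u - 5)*(u - 3)*(u^2 + 2*u) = u*(u - 5)*(u - 3)*(u + 2)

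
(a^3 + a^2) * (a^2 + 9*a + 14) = a^5 + 10*a^4 + 23*a^3 + 14*a^2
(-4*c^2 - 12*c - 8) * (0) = 0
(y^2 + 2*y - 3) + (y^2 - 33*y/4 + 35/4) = 2*y^2 - 25*y/4 + 23/4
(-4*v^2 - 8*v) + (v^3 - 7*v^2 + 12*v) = v^3 - 11*v^2 + 4*v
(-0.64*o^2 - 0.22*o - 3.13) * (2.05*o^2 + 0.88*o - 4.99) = -1.312*o^4 - 1.0142*o^3 - 3.4165*o^2 - 1.6566*o + 15.6187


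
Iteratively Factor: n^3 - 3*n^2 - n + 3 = (n + 1)*(n^2 - 4*n + 3) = (n - 1)*(n + 1)*(n - 3)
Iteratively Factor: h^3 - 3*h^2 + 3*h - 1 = (h - 1)*(h^2 - 2*h + 1) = (h - 1)^2*(h - 1)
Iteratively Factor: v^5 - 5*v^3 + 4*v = (v - 1)*(v^4 + v^3 - 4*v^2 - 4*v) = v*(v - 1)*(v^3 + v^2 - 4*v - 4) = v*(v - 2)*(v - 1)*(v^2 + 3*v + 2) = v*(v - 2)*(v - 1)*(v + 1)*(v + 2)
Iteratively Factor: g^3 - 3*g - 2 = (g + 1)*(g^2 - g - 2) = (g - 2)*(g + 1)*(g + 1)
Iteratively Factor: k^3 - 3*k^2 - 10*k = (k - 5)*(k^2 + 2*k) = k*(k - 5)*(k + 2)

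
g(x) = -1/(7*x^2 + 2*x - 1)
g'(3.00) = 0.01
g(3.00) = -0.01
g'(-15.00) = 0.00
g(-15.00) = 0.00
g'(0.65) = 1.05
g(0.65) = -0.31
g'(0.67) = 0.94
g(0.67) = -0.29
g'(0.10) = 6.38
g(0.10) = 1.37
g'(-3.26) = -0.01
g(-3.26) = -0.01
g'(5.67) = 0.00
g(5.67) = -0.00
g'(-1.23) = -0.30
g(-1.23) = -0.14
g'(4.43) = 0.00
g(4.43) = -0.01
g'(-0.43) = -12.56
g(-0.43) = 1.77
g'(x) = -(-14*x - 2)/(7*x^2 + 2*x - 1)^2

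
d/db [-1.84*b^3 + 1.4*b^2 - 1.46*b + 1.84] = -5.52*b^2 + 2.8*b - 1.46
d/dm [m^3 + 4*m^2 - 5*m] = 3*m^2 + 8*m - 5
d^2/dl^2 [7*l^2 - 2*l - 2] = 14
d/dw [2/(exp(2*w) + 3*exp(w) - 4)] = (-4*exp(w) - 6)*exp(w)/(exp(2*w) + 3*exp(w) - 4)^2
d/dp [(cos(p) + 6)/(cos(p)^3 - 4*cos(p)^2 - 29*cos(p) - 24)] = (-93*cos(p)/2 + 7*cos(2*p) + cos(3*p)/2 - 143)*sin(p)/((cos(p) - 8)^2*(cos(p) + 1)^2*(cos(p) + 3)^2)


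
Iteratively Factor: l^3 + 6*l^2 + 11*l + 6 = (l + 2)*(l^2 + 4*l + 3) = (l + 2)*(l + 3)*(l + 1)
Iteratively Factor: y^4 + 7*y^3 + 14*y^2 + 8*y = (y + 4)*(y^3 + 3*y^2 + 2*y) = (y + 1)*(y + 4)*(y^2 + 2*y) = (y + 1)*(y + 2)*(y + 4)*(y)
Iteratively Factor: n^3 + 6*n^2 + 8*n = (n + 4)*(n^2 + 2*n) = (n + 2)*(n + 4)*(n)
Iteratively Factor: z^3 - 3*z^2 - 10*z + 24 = (z - 4)*(z^2 + z - 6) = (z - 4)*(z - 2)*(z + 3)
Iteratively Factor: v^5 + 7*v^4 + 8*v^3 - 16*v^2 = (v + 4)*(v^4 + 3*v^3 - 4*v^2) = v*(v + 4)*(v^3 + 3*v^2 - 4*v) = v^2*(v + 4)*(v^2 + 3*v - 4) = v^2*(v - 1)*(v + 4)*(v + 4)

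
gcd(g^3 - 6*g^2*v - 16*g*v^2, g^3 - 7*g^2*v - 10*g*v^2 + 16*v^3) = -g^2 + 6*g*v + 16*v^2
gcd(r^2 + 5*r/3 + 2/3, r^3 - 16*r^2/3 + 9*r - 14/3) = 1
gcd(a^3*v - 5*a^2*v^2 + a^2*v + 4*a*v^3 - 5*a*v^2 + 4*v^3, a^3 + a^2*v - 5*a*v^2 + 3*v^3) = -a + v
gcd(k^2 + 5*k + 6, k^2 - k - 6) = k + 2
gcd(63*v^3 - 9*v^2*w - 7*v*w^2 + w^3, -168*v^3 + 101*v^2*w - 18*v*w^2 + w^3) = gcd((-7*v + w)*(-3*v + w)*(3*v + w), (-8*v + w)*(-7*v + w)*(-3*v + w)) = 21*v^2 - 10*v*w + w^2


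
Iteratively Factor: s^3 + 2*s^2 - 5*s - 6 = (s + 3)*(s^2 - s - 2) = (s - 2)*(s + 3)*(s + 1)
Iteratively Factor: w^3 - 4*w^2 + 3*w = (w - 1)*(w^2 - 3*w) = (w - 3)*(w - 1)*(w)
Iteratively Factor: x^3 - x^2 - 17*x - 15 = (x + 3)*(x^2 - 4*x - 5) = (x + 1)*(x + 3)*(x - 5)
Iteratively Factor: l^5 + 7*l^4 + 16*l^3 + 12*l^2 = (l)*(l^4 + 7*l^3 + 16*l^2 + 12*l) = l*(l + 2)*(l^3 + 5*l^2 + 6*l) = l^2*(l + 2)*(l^2 + 5*l + 6) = l^2*(l + 2)^2*(l + 3)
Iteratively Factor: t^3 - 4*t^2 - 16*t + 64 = (t - 4)*(t^2 - 16) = (t - 4)*(t + 4)*(t - 4)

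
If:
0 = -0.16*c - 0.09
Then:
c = -0.56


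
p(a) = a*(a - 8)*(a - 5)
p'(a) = a*(a - 8) + a*(a - 5) + (a - 8)*(a - 5) = 3*a^2 - 26*a + 40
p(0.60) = 19.54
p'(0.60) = 25.48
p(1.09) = 29.45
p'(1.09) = 15.22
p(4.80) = 3.07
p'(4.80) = -15.68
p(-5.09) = -672.28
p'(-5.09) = 250.06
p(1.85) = 35.84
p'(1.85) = 2.17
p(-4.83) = -609.15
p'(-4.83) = 235.57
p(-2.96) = -258.24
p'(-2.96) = 143.24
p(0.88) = 25.81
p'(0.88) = 19.44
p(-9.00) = -2142.00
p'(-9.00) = 517.00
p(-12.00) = -4080.00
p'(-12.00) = 784.00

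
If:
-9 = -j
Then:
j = 9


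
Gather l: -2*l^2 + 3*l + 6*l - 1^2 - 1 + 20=-2*l^2 + 9*l + 18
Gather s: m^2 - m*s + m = m^2 - m*s + m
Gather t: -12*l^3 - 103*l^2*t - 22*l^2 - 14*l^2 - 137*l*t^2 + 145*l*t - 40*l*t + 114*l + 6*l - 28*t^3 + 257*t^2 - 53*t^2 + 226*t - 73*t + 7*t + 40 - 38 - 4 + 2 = -12*l^3 - 36*l^2 + 120*l - 28*t^3 + t^2*(204 - 137*l) + t*(-103*l^2 + 105*l + 160)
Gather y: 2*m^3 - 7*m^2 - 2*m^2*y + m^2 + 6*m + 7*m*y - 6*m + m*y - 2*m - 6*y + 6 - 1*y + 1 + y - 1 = 2*m^3 - 6*m^2 - 2*m + y*(-2*m^2 + 8*m - 6) + 6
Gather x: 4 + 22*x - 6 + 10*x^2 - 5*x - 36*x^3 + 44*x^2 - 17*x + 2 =-36*x^3 + 54*x^2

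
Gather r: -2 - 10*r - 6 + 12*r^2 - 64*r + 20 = 12*r^2 - 74*r + 12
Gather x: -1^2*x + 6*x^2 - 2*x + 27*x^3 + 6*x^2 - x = 27*x^3 + 12*x^2 - 4*x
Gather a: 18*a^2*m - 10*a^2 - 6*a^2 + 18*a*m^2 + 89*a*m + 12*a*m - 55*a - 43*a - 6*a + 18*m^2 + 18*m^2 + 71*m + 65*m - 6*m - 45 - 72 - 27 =a^2*(18*m - 16) + a*(18*m^2 + 101*m - 104) + 36*m^2 + 130*m - 144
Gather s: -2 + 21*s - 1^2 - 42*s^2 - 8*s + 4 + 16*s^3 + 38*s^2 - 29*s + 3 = 16*s^3 - 4*s^2 - 16*s + 4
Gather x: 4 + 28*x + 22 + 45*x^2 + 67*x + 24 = 45*x^2 + 95*x + 50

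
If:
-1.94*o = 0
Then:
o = 0.00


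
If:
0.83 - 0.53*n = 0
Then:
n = 1.57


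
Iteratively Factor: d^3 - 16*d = (d + 4)*(d^2 - 4*d) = (d - 4)*(d + 4)*(d)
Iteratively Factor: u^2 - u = (u)*(u - 1)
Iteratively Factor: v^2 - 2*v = (v)*(v - 2)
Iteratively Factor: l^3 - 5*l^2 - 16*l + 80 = (l - 4)*(l^2 - l - 20) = (l - 4)*(l + 4)*(l - 5)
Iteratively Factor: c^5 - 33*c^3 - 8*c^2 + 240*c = (c - 5)*(c^4 + 5*c^3 - 8*c^2 - 48*c) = (c - 5)*(c + 4)*(c^3 + c^2 - 12*c) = (c - 5)*(c - 3)*(c + 4)*(c^2 + 4*c) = (c - 5)*(c - 3)*(c + 4)^2*(c)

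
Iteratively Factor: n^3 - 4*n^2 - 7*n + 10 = (n - 1)*(n^2 - 3*n - 10) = (n - 1)*(n + 2)*(n - 5)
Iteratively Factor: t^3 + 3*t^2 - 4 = (t + 2)*(t^2 + t - 2) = (t - 1)*(t + 2)*(t + 2)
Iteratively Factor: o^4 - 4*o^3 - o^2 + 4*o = (o)*(o^3 - 4*o^2 - o + 4) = o*(o - 1)*(o^2 - 3*o - 4) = o*(o - 1)*(o + 1)*(o - 4)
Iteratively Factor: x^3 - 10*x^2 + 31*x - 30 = (x - 3)*(x^2 - 7*x + 10) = (x - 3)*(x - 2)*(x - 5)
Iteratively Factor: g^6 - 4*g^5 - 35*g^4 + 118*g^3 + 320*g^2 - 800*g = (g - 5)*(g^5 + g^4 - 30*g^3 - 32*g^2 + 160*g) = (g - 5)*(g + 4)*(g^4 - 3*g^3 - 18*g^2 + 40*g) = g*(g - 5)*(g + 4)*(g^3 - 3*g^2 - 18*g + 40) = g*(g - 5)^2*(g + 4)*(g^2 + 2*g - 8) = g*(g - 5)^2*(g - 2)*(g + 4)*(g + 4)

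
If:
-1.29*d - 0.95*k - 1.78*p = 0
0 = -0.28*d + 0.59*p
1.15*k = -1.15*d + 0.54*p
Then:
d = 0.00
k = 0.00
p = 0.00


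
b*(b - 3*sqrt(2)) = b^2 - 3*sqrt(2)*b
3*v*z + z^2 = z*(3*v + z)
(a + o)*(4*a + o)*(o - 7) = 4*a^2*o - 28*a^2 + 5*a*o^2 - 35*a*o + o^3 - 7*o^2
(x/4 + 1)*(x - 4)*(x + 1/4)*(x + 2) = x^4/4 + 9*x^3/16 - 31*x^2/8 - 9*x - 2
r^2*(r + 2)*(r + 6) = r^4 + 8*r^3 + 12*r^2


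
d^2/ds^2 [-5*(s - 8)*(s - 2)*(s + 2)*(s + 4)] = -60*s^2 + 120*s + 360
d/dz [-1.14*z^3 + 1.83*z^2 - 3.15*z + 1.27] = -3.42*z^2 + 3.66*z - 3.15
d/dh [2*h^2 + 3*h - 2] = 4*h + 3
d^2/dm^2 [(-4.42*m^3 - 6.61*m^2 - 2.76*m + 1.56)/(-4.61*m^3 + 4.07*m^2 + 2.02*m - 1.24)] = (2.27373675443232e-13*m^7 + 446.81503*m^6 + 598.894320000001*m^5 - 642.425628*m^4 + 54.1604679999998*m^3 - 123.483648*m^2 + 100.90536*m + 5.676704)/(97.972181*m^9 - 259.488141*m^8 + 100.304841*m^7 + 239.042593*m^6 - 183.54585*m^5 - 57.483024*m^4 + 74.189816*m^3 - 3.595008*m^2 - 9.317856*m + 1.906624)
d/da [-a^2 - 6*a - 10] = -2*a - 6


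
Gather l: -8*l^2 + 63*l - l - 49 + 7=-8*l^2 + 62*l - 42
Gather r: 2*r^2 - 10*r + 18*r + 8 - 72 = 2*r^2 + 8*r - 64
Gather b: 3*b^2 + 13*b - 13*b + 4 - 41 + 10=3*b^2 - 27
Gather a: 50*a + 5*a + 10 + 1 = 55*a + 11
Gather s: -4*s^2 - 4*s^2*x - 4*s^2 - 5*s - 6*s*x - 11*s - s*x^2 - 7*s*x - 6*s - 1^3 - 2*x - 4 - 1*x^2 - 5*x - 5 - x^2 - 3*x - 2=s^2*(-4*x - 8) + s*(-x^2 - 13*x - 22) - 2*x^2 - 10*x - 12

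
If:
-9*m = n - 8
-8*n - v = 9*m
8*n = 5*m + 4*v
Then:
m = 320/329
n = -248/329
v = -128/47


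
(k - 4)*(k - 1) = k^2 - 5*k + 4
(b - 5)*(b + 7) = b^2 + 2*b - 35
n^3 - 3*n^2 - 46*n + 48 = (n - 8)*(n - 1)*(n + 6)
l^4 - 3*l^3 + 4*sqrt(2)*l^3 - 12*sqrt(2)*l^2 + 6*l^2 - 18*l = l*(l - 3)*(l + sqrt(2))*(l + 3*sqrt(2))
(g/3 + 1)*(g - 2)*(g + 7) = g^3/3 + 8*g^2/3 + g/3 - 14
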